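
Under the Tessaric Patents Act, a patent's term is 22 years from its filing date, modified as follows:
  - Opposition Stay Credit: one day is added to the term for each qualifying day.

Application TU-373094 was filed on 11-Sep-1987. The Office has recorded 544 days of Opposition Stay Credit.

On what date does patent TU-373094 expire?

Base term: filing date + 22 years → 11 September 2009.
Opposition Stay Credit: +544 days → 9 March 2011.

2011-03-09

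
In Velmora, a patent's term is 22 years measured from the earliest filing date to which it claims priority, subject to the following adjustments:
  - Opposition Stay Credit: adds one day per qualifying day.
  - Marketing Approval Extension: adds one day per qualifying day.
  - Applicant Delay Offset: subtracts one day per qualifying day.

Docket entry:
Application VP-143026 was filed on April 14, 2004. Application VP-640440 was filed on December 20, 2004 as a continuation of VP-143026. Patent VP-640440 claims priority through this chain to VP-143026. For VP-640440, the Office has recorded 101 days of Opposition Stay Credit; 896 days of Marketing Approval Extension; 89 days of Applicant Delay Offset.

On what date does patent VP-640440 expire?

2028-10-08

Earliest priority filing: 14 April 2004.
Base term: 14 April 2004 + 22 years → 14 April 2026.
Opposition Stay Credit: +101 days → 24 July 2026.
Marketing Approval Extension: +896 days → 5 January 2029.
Applicant Delay Offset: −89 days → 8 October 2028.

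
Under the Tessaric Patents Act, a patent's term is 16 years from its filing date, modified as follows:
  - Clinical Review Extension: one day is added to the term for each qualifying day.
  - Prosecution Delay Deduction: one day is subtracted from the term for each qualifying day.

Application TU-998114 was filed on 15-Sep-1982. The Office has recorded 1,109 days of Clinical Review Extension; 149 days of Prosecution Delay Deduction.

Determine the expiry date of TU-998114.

2001-05-02

Base term: filing date + 16 years → 15 September 1998.
Clinical Review Extension: +1109 days → 28 September 2001.
Prosecution Delay Deduction: −149 days → 2 May 2001.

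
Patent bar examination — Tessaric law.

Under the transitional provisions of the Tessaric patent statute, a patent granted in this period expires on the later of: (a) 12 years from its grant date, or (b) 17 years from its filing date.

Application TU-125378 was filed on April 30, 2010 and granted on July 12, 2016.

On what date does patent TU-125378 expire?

2028-07-12

(a) grant + 12 years → 12 July 2028.
(b) filing + 17 years → 30 April 2027.
Later of the two: 12 July 2028.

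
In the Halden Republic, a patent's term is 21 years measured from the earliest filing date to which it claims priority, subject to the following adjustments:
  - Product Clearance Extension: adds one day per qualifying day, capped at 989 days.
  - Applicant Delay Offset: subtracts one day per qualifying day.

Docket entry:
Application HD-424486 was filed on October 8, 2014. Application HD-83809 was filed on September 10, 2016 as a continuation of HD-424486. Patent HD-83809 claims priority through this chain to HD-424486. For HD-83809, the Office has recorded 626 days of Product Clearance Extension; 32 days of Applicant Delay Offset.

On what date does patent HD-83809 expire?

Earliest priority filing: 8 October 2014.
Base term: 8 October 2014 + 21 years → 8 October 2035.
Product Clearance Extension: 626 days (within the 989-day cap) → +626 days → 25 June 2037.
Applicant Delay Offset: −32 days → 24 May 2037.

May 24, 2037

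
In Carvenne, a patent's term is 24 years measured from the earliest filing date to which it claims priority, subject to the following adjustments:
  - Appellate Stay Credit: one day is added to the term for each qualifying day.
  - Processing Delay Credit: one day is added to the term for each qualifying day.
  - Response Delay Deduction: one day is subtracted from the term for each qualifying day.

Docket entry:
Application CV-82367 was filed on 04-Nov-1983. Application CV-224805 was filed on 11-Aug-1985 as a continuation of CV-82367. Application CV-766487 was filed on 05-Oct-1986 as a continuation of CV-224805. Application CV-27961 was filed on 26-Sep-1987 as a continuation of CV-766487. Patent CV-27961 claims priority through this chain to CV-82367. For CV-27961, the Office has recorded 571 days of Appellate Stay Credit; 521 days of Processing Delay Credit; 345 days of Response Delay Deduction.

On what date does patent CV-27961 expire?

Earliest priority filing: 4 November 1983.
Base term: 4 November 1983 + 24 years → 4 November 2007.
Appellate Stay Credit: +571 days → 28 May 2009.
Processing Delay Credit: +521 days → 31 October 2010.
Response Delay Deduction: −345 days → 20 November 2009.

November 20, 2009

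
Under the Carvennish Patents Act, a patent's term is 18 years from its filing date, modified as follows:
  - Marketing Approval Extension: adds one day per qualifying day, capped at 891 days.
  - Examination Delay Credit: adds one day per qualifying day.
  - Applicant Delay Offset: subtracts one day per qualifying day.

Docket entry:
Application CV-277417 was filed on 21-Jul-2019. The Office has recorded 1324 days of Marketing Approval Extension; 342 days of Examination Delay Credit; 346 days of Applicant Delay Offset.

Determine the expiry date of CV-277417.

Base term: filing date + 18 years → 21 July 2037.
Marketing Approval Extension: 1324 days claimed exceeds the 891-day cap, so +891 days → 29 December 2039.
Examination Delay Credit: +342 days → 5 December 2040.
Applicant Delay Offset: −346 days → 25 December 2039.

December 25, 2039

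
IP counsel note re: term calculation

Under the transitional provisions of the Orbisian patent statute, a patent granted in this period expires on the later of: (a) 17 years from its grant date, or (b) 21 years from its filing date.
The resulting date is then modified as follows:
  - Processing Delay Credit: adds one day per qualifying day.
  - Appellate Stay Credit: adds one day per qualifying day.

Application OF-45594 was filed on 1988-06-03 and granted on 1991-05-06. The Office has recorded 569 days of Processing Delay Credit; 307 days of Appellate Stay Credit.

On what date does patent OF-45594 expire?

October 27, 2011

(a) grant + 17 years → 6 May 2008.
(b) filing + 21 years → 3 June 2009.
Later of the two: 3 June 2009.
Processing Delay Credit: +569 days → 24 December 2010.
Appellate Stay Credit: +307 days → 27 October 2011.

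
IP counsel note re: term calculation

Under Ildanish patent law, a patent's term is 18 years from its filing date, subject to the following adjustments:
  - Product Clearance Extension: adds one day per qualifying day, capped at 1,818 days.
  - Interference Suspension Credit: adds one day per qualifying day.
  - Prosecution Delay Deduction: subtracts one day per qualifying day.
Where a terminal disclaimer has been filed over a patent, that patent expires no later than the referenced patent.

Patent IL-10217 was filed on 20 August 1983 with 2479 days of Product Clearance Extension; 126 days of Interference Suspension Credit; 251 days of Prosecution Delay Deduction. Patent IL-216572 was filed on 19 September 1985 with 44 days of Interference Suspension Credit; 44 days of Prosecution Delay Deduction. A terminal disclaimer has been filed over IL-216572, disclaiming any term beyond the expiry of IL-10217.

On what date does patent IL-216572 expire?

Natural term of IL-216572:
  Base: filing + 18 years → 19 September 2003.
  Interference Suspension Credit: +44 days → 2 November 2003.
  Prosecution Delay Deduction: −44 days → 19 September 2003.
Expiry of referenced patent IL-10217:
  Base: filing + 18 years → 20 August 2001.
  Product Clearance Extension: 2479 days claimed exceeds the 1818-day cap, so +1818 days → 12 August 2006.
  Interference Suspension Credit: +126 days → 16 December 2006.
  Prosecution Delay Deduction: −251 days → 9 April 2006.
Terminal disclaimer: IL-216572 expires on the earlier of 19 September 2003 and 9 April 2006.

September 19, 2003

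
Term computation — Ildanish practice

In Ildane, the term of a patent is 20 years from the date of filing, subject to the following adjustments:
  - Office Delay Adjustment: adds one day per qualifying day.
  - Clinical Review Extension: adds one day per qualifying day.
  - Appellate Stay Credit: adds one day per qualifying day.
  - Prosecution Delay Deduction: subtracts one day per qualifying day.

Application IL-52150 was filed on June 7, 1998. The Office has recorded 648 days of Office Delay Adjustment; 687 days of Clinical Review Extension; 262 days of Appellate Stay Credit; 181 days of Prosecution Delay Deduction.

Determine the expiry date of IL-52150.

Base term: filing date + 20 years → 7 June 2018.
Office Delay Adjustment: +648 days → 16 March 2020.
Clinical Review Extension: +687 days → 1 February 2022.
Appellate Stay Credit: +262 days → 21 October 2022.
Prosecution Delay Deduction: −181 days → 23 April 2022.

April 23, 2022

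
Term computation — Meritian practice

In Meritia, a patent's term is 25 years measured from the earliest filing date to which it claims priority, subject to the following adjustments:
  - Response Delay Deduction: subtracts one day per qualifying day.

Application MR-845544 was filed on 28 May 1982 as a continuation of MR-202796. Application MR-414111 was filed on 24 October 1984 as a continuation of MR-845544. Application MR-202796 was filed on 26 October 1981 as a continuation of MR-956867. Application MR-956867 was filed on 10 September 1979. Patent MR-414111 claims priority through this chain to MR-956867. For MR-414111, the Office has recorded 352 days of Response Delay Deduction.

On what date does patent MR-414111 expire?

Earliest priority filing: 10 September 1979.
Base term: 10 September 1979 + 25 years → 10 September 2004.
Response Delay Deduction: −352 days → 24 September 2003.

2003-09-24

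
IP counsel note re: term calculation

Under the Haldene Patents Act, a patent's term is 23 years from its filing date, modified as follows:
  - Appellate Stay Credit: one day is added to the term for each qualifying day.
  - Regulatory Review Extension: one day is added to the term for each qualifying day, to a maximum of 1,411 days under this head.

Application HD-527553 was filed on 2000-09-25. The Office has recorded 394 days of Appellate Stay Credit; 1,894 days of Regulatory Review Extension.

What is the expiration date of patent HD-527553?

Base term: filing date + 23 years → 25 September 2023.
Appellate Stay Credit: +394 days → 23 October 2024.
Regulatory Review Extension: 1894 days claimed exceeds the 1411-day cap, so +1411 days → 3 September 2028.

September 3, 2028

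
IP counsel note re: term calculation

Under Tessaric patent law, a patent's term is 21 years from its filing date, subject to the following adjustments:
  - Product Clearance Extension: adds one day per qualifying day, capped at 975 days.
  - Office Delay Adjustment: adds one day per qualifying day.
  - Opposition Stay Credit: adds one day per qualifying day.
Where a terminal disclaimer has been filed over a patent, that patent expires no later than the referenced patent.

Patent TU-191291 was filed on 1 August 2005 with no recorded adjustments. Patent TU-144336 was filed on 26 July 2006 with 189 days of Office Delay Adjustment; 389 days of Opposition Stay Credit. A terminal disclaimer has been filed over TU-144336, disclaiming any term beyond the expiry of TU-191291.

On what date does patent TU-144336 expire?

Natural term of TU-144336:
  Base: filing + 21 years → 26 July 2027.
  Office Delay Adjustment: +189 days → 31 January 2028.
  Opposition Stay Credit: +389 days → 23 February 2029.
Expiry of referenced patent TU-191291:
  Base: filing + 21 years → 1 August 2026.
Terminal disclaimer: TU-144336 expires on the earlier of 23 February 2029 and 1 August 2026.

August 1, 2026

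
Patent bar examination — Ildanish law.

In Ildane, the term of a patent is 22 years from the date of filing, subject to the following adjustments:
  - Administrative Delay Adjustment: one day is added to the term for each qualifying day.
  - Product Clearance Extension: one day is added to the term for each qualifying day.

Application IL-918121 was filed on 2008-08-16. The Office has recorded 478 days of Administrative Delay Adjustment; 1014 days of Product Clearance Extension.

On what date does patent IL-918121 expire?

2034-09-16

Base term: filing date + 22 years → 16 August 2030.
Administrative Delay Adjustment: +478 days → 7 December 2031.
Product Clearance Extension: +1014 days → 16 September 2034.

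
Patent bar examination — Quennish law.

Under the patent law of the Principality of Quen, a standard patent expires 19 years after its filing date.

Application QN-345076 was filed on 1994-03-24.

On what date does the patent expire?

Filing date + 19 years → 24 March 2013.

2013-03-24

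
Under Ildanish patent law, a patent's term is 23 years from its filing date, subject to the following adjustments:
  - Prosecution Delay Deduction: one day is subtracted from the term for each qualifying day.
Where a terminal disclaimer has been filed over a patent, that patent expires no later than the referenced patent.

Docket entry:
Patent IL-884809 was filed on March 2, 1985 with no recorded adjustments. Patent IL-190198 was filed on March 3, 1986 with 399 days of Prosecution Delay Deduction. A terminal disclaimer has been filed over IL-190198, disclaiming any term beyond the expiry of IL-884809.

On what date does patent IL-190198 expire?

January 29, 2008

Natural term of IL-190198:
  Base: filing + 23 years → 3 March 2009.
  Prosecution Delay Deduction: −399 days → 29 January 2008.
Expiry of referenced patent IL-884809:
  Base: filing + 23 years → 2 March 2008.
Terminal disclaimer: IL-190198 expires on the earlier of 29 January 2008 and 2 March 2008.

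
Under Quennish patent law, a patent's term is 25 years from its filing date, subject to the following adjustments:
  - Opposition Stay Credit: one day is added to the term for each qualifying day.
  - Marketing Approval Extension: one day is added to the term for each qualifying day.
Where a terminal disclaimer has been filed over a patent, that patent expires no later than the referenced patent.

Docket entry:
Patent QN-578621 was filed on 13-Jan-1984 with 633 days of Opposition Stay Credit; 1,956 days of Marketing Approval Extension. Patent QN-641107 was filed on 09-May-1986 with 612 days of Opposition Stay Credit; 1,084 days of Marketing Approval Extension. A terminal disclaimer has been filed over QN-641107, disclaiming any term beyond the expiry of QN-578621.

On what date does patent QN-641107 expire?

Natural term of QN-641107:
  Base: filing + 25 years → 9 May 2011.
  Opposition Stay Credit: +612 days → 10 January 2013.
  Marketing Approval Extension: +1084 days → 30 December 2015.
Expiry of referenced patent QN-578621:
  Base: filing + 25 years → 13 January 2009.
  Opposition Stay Credit: +633 days → 8 October 2010.
  Marketing Approval Extension: +1956 days → 15 February 2016.
Terminal disclaimer: QN-641107 expires on the earlier of 30 December 2015 and 15 February 2016.

2015-12-30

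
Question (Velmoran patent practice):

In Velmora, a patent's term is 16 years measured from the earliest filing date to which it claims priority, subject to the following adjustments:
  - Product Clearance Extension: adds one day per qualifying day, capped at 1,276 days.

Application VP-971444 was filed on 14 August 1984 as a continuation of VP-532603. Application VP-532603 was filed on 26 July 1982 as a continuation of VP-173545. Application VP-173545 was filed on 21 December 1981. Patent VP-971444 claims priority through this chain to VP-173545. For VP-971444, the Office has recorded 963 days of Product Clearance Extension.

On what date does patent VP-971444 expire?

Earliest priority filing: 21 December 1981.
Base term: 21 December 1981 + 16 years → 21 December 1997.
Product Clearance Extension: 963 days (within the 1276-day cap) → +963 days → 10 August 2000.

August 10, 2000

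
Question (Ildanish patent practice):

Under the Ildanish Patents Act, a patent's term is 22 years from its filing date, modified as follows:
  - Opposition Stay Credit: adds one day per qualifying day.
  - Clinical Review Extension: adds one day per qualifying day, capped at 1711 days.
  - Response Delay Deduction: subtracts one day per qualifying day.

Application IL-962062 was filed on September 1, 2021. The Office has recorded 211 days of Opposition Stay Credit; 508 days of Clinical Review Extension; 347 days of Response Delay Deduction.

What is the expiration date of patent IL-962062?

Base term: filing date + 22 years → 1 September 2043.
Opposition Stay Credit: +211 days → 30 March 2044.
Clinical Review Extension: 508 days (within the 1711-day cap) → +508 days → 20 August 2045.
Response Delay Deduction: −347 days → 7 September 2044.

September 7, 2044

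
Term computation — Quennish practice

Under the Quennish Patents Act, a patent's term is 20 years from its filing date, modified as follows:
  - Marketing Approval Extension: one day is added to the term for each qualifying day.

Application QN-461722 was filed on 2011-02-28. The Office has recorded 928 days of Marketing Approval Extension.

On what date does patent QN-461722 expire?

2033-09-13

Base term: filing date + 20 years → 28 February 2031.
Marketing Approval Extension: +928 days → 13 September 2033.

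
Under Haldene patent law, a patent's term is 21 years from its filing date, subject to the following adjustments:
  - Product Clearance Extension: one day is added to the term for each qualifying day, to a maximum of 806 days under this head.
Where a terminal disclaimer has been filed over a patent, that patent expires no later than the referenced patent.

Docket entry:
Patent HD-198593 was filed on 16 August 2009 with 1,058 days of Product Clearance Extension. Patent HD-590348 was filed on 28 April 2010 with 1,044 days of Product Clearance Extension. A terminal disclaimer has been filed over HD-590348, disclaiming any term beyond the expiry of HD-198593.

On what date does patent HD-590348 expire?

October 30, 2032

Natural term of HD-590348:
  Base: filing + 21 years → 28 April 2031.
  Product Clearance Extension: 1044 days claimed exceeds the 806-day cap, so +806 days → 12 July 2033.
Expiry of referenced patent HD-198593:
  Base: filing + 21 years → 16 August 2030.
  Product Clearance Extension: 1058 days claimed exceeds the 806-day cap, so +806 days → 30 October 2032.
Terminal disclaimer: HD-590348 expires on the earlier of 12 July 2033 and 30 October 2032.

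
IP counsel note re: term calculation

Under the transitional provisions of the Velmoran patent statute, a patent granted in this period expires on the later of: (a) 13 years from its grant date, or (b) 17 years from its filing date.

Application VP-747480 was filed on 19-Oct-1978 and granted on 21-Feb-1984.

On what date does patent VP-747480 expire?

1997-02-21

(a) grant + 13 years → 21 February 1997.
(b) filing + 17 years → 19 October 1995.
Later of the two: 21 February 1997.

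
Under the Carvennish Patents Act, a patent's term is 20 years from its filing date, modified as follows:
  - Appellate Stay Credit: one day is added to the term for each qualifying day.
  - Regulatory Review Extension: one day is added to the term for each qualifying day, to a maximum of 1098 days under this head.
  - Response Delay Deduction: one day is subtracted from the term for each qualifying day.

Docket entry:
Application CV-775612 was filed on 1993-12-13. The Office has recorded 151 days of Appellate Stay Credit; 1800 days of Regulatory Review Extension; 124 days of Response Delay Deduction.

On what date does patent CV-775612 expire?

Base term: filing date + 20 years → 13 December 2013.
Appellate Stay Credit: +151 days → 13 May 2014.
Regulatory Review Extension: 1800 days claimed exceeds the 1098-day cap, so +1098 days → 15 May 2017.
Response Delay Deduction: −124 days → 11 January 2017.

2017-01-11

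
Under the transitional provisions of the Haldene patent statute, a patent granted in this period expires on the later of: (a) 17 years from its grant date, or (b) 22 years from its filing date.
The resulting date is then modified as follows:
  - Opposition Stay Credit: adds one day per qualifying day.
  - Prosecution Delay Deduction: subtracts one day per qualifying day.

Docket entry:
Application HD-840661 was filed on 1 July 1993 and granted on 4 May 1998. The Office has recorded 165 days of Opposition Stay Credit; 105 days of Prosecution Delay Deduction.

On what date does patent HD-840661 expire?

August 30, 2015

(a) grant + 17 years → 4 May 2015.
(b) filing + 22 years → 1 July 2015.
Later of the two: 1 July 2015.
Opposition Stay Credit: +165 days → 13 December 2015.
Prosecution Delay Deduction: −105 days → 30 August 2015.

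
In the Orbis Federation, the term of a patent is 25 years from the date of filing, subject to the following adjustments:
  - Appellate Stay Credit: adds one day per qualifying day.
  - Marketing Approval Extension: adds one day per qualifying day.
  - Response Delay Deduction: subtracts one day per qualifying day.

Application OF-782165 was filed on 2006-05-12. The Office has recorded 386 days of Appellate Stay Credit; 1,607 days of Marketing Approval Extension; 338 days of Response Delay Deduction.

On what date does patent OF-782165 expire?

November 22, 2035

Base term: filing date + 25 years → 12 May 2031.
Appellate Stay Credit: +386 days → 1 June 2032.
Marketing Approval Extension: +1607 days → 25 October 2036.
Response Delay Deduction: −338 days → 22 November 2035.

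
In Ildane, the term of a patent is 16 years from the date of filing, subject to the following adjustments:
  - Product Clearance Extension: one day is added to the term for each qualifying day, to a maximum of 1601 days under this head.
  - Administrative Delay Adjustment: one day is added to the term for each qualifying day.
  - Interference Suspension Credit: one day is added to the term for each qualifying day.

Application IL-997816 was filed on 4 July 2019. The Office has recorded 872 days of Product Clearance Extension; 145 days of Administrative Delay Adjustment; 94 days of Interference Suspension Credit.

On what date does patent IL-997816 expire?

Base term: filing date + 16 years → 4 July 2035.
Product Clearance Extension: 872 days (within the 1601-day cap) → +872 days → 22 November 2037.
Administrative Delay Adjustment: +145 days → 16 April 2038.
Interference Suspension Credit: +94 days → 19 July 2038.

2038-07-19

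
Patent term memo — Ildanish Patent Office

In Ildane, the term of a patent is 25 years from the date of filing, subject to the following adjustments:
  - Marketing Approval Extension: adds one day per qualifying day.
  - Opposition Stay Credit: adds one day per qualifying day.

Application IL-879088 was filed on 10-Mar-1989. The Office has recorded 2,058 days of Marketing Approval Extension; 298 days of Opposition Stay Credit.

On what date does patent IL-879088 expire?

2020-08-21

Base term: filing date + 25 years → 10 March 2014.
Marketing Approval Extension: +2058 days → 28 October 2019.
Opposition Stay Credit: +298 days → 21 August 2020.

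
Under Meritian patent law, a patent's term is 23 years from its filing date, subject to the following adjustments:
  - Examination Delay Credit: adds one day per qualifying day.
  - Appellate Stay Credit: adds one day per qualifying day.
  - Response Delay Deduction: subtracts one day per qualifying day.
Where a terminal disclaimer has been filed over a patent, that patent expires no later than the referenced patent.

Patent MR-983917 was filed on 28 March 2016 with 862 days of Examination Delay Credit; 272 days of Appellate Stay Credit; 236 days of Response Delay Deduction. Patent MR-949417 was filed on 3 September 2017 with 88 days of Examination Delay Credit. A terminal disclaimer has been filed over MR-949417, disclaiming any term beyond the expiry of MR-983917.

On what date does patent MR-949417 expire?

Natural term of MR-949417:
  Base: filing + 23 years → 3 September 2040.
  Examination Delay Credit: +88 days → 30 November 2040.
Expiry of referenced patent MR-983917:
  Base: filing + 23 years → 28 March 2039.
  Examination Delay Credit: +862 days → 6 August 2041.
  Appellate Stay Credit: +272 days → 5 May 2042.
  Response Delay Deduction: −236 days → 11 September 2041.
Terminal disclaimer: MR-949417 expires on the earlier of 30 November 2040 and 11 September 2041.

2040-11-30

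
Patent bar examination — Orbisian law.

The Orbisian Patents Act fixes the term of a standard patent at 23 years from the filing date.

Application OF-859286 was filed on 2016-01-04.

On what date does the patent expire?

Filing date + 23 years → 4 January 2039.

January 4, 2039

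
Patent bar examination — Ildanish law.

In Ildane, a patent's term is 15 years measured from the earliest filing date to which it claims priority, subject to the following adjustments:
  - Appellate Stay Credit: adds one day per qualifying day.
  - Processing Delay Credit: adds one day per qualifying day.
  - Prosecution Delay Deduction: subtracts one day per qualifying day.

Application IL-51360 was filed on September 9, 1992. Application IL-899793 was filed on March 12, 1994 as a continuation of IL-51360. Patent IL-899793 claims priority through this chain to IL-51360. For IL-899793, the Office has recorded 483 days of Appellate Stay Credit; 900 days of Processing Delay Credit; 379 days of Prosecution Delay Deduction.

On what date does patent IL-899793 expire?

Earliest priority filing: 9 September 1992.
Base term: 9 September 1992 + 15 years → 9 September 2007.
Appellate Stay Credit: +483 days → 4 January 2009.
Processing Delay Credit: +900 days → 23 June 2011.
Prosecution Delay Deduction: −379 days → 9 June 2010.

June 9, 2010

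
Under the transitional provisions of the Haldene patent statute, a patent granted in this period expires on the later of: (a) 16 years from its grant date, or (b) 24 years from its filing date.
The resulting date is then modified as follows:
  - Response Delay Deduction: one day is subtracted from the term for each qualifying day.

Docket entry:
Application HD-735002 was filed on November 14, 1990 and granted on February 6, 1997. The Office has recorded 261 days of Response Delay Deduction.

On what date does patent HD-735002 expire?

(a) grant + 16 years → 6 February 2013.
(b) filing + 24 years → 14 November 2014.
Later of the two: 14 November 2014.
Response Delay Deduction: −261 days → 26 February 2014.

2014-02-26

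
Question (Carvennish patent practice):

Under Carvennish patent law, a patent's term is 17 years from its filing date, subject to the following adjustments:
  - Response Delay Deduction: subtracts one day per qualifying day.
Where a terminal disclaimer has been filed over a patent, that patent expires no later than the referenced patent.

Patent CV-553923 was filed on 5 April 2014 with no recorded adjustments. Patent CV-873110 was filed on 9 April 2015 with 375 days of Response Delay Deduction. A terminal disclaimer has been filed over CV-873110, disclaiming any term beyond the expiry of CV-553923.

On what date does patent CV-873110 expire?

2031-03-31

Natural term of CV-873110:
  Base: filing + 17 years → 9 April 2032.
  Response Delay Deduction: −375 days → 31 March 2031.
Expiry of referenced patent CV-553923:
  Base: filing + 17 years → 5 April 2031.
Terminal disclaimer: CV-873110 expires on the earlier of 31 March 2031 and 5 April 2031.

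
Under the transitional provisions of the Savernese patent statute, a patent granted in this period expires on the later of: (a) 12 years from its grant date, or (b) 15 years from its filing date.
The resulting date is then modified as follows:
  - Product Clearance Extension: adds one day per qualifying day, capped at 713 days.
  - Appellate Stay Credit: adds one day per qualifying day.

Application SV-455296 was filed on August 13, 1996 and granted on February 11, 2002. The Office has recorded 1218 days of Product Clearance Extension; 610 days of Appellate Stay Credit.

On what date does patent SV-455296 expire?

2017-09-26

(a) grant + 12 years → 11 February 2014.
(b) filing + 15 years → 13 August 2011.
Later of the two: 11 February 2014.
Product Clearance Extension: 1218 days claimed exceeds the 713-day cap, so +713 days → 25 January 2016.
Appellate Stay Credit: +610 days → 26 September 2017.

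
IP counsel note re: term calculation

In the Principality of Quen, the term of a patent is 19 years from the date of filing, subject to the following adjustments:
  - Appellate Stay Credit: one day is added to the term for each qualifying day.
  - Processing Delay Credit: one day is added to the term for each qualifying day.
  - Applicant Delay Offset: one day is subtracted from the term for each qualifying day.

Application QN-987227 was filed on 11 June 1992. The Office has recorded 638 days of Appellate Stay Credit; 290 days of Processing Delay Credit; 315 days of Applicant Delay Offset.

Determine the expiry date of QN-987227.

Base term: filing date + 19 years → 11 June 2011.
Appellate Stay Credit: +638 days → 10 March 2013.
Processing Delay Credit: +290 days → 25 December 2013.
Applicant Delay Offset: −315 days → 13 February 2013.

February 13, 2013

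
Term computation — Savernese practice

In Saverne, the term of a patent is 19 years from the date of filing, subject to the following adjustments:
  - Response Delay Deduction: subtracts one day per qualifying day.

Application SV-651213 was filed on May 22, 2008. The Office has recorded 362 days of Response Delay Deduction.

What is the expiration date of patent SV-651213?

Base term: filing date + 19 years → 22 May 2027.
Response Delay Deduction: −362 days → 25 May 2026.

May 25, 2026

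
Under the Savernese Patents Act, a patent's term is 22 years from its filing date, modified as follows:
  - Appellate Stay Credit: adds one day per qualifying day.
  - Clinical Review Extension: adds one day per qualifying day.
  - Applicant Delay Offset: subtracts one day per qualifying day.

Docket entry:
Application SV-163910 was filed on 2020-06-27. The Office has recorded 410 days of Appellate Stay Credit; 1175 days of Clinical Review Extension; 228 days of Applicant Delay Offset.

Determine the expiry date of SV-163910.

2046-03-15

Base term: filing date + 22 years → 27 June 2042.
Appellate Stay Credit: +410 days → 11 August 2043.
Clinical Review Extension: +1175 days → 29 October 2046.
Applicant Delay Offset: −228 days → 15 March 2046.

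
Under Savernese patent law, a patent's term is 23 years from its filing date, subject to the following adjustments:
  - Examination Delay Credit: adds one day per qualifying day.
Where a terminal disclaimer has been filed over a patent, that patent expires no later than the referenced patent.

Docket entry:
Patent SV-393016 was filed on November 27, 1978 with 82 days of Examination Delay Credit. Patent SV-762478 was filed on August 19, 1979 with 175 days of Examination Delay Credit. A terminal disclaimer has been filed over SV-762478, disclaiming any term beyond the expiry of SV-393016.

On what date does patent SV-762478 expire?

Natural term of SV-762478:
  Base: filing + 23 years → 19 August 2002.
  Examination Delay Credit: +175 days → 10 February 2003.
Expiry of referenced patent SV-393016:
  Base: filing + 23 years → 27 November 2001.
  Examination Delay Credit: +82 days → 17 February 2002.
Terminal disclaimer: SV-762478 expires on the earlier of 10 February 2003 and 17 February 2002.

2002-02-17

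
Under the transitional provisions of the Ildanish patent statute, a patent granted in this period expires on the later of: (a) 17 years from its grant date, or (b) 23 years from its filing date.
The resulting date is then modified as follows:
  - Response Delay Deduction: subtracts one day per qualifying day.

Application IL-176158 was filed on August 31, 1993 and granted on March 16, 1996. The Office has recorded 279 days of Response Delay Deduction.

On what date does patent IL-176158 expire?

November 26, 2015

(a) grant + 17 years → 16 March 2013.
(b) filing + 23 years → 31 August 2016.
Later of the two: 31 August 2016.
Response Delay Deduction: −279 days → 26 November 2015.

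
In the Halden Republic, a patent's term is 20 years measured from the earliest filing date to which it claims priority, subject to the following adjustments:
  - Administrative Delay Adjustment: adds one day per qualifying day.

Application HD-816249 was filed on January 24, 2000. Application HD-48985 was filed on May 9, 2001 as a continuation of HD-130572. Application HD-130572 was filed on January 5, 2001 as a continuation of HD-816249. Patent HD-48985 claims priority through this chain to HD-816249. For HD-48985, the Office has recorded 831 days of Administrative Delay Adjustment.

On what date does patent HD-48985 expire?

May 4, 2022

Earliest priority filing: 24 January 2000.
Base term: 24 January 2000 + 20 years → 24 January 2020.
Administrative Delay Adjustment: +831 days → 4 May 2022.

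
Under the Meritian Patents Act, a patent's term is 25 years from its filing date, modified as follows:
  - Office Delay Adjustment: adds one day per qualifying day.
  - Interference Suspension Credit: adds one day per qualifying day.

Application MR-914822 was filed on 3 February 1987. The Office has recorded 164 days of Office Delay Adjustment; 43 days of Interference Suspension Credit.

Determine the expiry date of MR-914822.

August 28, 2012

Base term: filing date + 25 years → 3 February 2012.
Office Delay Adjustment: +164 days → 16 July 2012.
Interference Suspension Credit: +43 days → 28 August 2012.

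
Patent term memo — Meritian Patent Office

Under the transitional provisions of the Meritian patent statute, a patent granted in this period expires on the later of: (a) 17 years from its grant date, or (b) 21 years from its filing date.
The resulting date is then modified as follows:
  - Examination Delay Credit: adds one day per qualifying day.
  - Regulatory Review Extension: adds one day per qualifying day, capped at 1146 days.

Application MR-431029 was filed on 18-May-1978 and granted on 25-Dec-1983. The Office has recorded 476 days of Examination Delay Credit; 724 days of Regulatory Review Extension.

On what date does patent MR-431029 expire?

(a) grant + 17 years → 25 December 2000.
(b) filing + 21 years → 18 May 1999.
Later of the two: 25 December 2000.
Examination Delay Credit: +476 days → 15 April 2002.
Regulatory Review Extension: 724 days (within the 1146-day cap) → +724 days → 8 April 2004.

April 8, 2004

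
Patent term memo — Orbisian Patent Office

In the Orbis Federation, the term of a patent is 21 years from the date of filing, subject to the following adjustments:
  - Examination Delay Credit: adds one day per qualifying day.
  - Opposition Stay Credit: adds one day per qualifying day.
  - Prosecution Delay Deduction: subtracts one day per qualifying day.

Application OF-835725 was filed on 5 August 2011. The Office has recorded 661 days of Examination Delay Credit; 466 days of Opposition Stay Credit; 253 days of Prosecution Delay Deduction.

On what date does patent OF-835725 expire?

Base term: filing date + 21 years → 5 August 2032.
Examination Delay Credit: +661 days → 28 May 2034.
Opposition Stay Credit: +466 days → 6 September 2035.
Prosecution Delay Deduction: −253 days → 27 December 2034.

2034-12-27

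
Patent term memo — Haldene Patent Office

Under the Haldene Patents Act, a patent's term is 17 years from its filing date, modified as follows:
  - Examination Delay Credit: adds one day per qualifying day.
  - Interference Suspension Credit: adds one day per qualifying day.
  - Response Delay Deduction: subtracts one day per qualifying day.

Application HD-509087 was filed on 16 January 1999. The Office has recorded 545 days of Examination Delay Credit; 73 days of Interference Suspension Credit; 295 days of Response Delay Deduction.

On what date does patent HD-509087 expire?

Base term: filing date + 17 years → 16 January 2016.
Examination Delay Credit: +545 days → 14 July 2017.
Interference Suspension Credit: +73 days → 25 September 2017.
Response Delay Deduction: −295 days → 4 December 2016.

December 4, 2016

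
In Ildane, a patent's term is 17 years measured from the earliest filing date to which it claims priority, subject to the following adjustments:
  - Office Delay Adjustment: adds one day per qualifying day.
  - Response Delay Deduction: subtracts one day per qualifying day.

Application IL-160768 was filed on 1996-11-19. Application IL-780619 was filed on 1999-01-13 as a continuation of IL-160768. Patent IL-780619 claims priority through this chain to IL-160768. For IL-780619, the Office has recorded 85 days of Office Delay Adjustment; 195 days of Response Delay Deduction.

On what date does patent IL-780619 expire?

2013-08-01

Earliest priority filing: 19 November 1996.
Base term: 19 November 1996 + 17 years → 19 November 2013.
Office Delay Adjustment: +85 days → 12 February 2014.
Response Delay Deduction: −195 days → 1 August 2013.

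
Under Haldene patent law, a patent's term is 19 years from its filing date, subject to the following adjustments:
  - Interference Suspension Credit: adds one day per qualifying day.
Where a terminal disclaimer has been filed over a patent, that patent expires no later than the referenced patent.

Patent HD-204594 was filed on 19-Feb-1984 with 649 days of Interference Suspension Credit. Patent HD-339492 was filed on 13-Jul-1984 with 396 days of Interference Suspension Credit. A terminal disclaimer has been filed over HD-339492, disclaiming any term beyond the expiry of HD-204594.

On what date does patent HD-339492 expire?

August 12, 2004

Natural term of HD-339492:
  Base: filing + 19 years → 13 July 2003.
  Interference Suspension Credit: +396 days → 12 August 2004.
Expiry of referenced patent HD-204594:
  Base: filing + 19 years → 19 February 2003.
  Interference Suspension Credit: +649 days → 29 November 2004.
Terminal disclaimer: HD-339492 expires on the earlier of 12 August 2004 and 29 November 2004.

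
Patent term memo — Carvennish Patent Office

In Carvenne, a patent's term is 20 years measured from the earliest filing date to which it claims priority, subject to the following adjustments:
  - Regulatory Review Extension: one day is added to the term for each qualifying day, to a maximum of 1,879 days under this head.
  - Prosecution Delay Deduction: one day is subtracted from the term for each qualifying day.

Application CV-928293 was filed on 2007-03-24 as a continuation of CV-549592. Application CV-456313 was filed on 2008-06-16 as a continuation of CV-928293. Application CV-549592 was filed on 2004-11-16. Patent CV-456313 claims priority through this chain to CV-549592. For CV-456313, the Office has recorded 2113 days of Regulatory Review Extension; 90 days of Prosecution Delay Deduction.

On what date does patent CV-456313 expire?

2029-10-10

Earliest priority filing: 16 November 2004.
Base term: 16 November 2004 + 20 years → 16 November 2024.
Regulatory Review Extension: 2113 days claimed exceeds the 1879-day cap, so +1879 days → 8 January 2030.
Prosecution Delay Deduction: −90 days → 10 October 2029.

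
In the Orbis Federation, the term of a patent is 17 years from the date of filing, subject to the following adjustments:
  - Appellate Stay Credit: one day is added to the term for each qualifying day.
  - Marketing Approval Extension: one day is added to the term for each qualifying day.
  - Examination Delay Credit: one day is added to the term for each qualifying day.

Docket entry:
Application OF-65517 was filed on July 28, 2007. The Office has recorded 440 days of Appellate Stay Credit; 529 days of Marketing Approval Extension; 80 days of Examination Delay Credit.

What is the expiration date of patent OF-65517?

Base term: filing date + 17 years → 28 July 2024.
Appellate Stay Credit: +440 days → 11 October 2025.
Marketing Approval Extension: +529 days → 24 March 2027.
Examination Delay Credit: +80 days → 12 June 2027.

June 12, 2027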